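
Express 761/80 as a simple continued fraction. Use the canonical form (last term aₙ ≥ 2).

[9; 1, 1, 19, 2]

761 = 9·80 + 41
80 = 1·41 + 39
41 = 1·39 + 2
39 = 19·2 + 1
2 = 2·1 + 0  (stop)
So 761/80 = [9; 1, 1, 19, 2].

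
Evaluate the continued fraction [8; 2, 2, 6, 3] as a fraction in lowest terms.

849/101

Fold from the inside: start with 3/1.
  6 + 1/3 = 19/3
  2 + 3/19 = 41/19
  2 + 19/41 = 101/41
  8 + 41/101 = 849/101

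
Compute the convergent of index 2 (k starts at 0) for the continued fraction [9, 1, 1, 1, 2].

Using pₖ = aₖpₖ₋₁ + pₖ₋₂, qₖ = aₖqₖ₋₁ + qₖ₋₂ (with p₋₁=1, p₋₂=0, q₋₁=0, q₋₂=1):
  k=0: a=9, p=9, q=1
  k=1: a=1, p=10, q=1
  k=2: a=1, p=19, q=2

19/2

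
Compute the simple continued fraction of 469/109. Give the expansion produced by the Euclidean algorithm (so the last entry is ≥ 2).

469 = 4·109 + 33
109 = 3·33 + 10
33 = 3·10 + 3
10 = 3·3 + 1
3 = 3·1 + 0  (stop)
So 469/109 = [4; 3, 3, 3, 3].

[4; 3, 3, 3, 3]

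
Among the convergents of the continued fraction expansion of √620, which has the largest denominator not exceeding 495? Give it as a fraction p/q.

√620 = [24; 1, 8, 1, 48, …] (period length 4).
Convergents:
  p_0/q_0 = 24/1
  p_1/q_1 = 25/1
  p_2/q_2 = 224/9
  p_3/q_3 = 249/10
  p_4/q_4 = 12176/489
  p_5/q_5 = 12425/499
q_4 = 489 ≤ 495 < 499 = q_5, so the answer is 12176/489.

12176/489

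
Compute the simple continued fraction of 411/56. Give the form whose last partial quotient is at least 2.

411 = 7*56 + 19
56 = 2*19 + 18
19 = 1*18 + 1
18 = 18*1 + 0  (stop)
So 411/56 = [7; 2, 1, 18].

[7; 2, 1, 18]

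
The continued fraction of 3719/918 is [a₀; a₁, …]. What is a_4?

7

3719 = 4·918 + 47   →  a_0 = 4
918 = 19·47 + 25   →  a_1 = 19
47 = 1·25 + 22   →  a_2 = 1
25 = 1·22 + 3   →  a_3 = 1
22 = 7·3 + 1   →  a_4 = 7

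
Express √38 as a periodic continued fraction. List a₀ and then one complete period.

a₀ = ⌊√38⌋ = 6.
With m₀=0, d₀=1 and mₖ₊₁ = dₖaₖ − mₖ, dₖ₊₁ = (n − mₖ₊₁²)/dₖ, aₖ₊₁ = ⌊(a₀+mₖ₊₁)/dₖ₊₁⌋:
  k=1: m=6, d=2, a=6
  k=2: m=6, d=1, a=12
d=1 and a=2a₀=12 at k=2, so the next step gives (m, d) = (6, 2) again — its k=1 value — and the period has length 2.

[6; 6, 12]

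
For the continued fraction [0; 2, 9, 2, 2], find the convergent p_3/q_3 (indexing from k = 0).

Using pₖ = aₖpₖ₋₁ + pₖ₋₂, qₖ = aₖqₖ₋₁ + qₖ₋₂ (with p₋₁=1, p₋₂=0, q₋₁=0, q₋₂=1):
  k=0: a=0, p=0, q=1
  k=1: a=2, p=1, q=2
  k=2: a=9, p=9, q=19
  k=3: a=2, p=19, q=40

19/40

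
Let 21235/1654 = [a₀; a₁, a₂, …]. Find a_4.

7

21235 = 12·1654 + 1387   →  a_0 = 12
1654 = 1·1387 + 267   →  a_1 = 1
1387 = 5·267 + 52   →  a_2 = 5
267 = 5·52 + 7   →  a_3 = 5
52 = 7·7 + 3   →  a_4 = 7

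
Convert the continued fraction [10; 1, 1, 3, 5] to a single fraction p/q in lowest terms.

Fold from the inside: start with 5/1.
  3 + 1/5 = 16/5
  1 + 5/16 = 21/16
  1 + 16/21 = 37/21
  10 + 21/37 = 391/37

391/37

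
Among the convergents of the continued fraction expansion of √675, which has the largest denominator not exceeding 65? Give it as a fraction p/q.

√675 = [25; 1, 50, …] (period length 2).
Convergents:
  p_0/q_0 = 25/1
  p_1/q_1 = 26/1
  p_2/q_2 = 1325/51
  p_3/q_3 = 1351/52
  p_4/q_4 = 68875/2651
q_3 = 52 ≤ 65 < 2651 = q_4, so the answer is 1351/52.

1351/52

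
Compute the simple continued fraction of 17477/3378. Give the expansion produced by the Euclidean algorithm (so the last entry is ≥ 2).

17477 = 5*3378 + 587
3378 = 5*587 + 443
587 = 1*443 + 144
443 = 3*144 + 11
144 = 13*11 + 1
11 = 11*1 + 0  (stop)
So 17477/3378 = [5; 5, 1, 3, 13, 11].

[5; 5, 1, 3, 13, 11]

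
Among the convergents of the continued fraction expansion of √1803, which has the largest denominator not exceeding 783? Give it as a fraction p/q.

√1803 = [42; 2, 6, 28, 6, 2, 84, …] (period length 6).
Convergents:
  p_0/q_0 = 42/1
  p_1/q_1 = 85/2
  p_2/q_2 = 552/13
  p_3/q_3 = 15541/366
  p_4/q_4 = 93798/2209
q_3 = 366 ≤ 783 < 2209 = q_4, so the answer is 15541/366.

15541/366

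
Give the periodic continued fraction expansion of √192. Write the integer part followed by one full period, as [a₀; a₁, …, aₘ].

a₀ = ⌊√192⌋ = 13.
With m₀=0, d₀=1 and mₖ₊₁ = dₖaₖ − mₖ, dₖ₊₁ = (n − mₖ₊₁²)/dₖ, aₖ₊₁ = ⌊(a₀+mₖ₊₁)/dₖ₊₁⌋:
  k=1: m=13, d=23, a=1
  k=2: m=10, d=4, a=5
  k=3: m=10, d=23, a=1
  k=4: m=13, d=1, a=26
d=1 and a=2a₀=26 at k=4, so the next step gives (m, d) = (13, 23) again — its k=1 value — and the period has length 4.

[13; 1, 5, 1, 26]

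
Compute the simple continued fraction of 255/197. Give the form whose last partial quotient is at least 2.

[1; 3, 2, 1, 1, 11]

255 = 1×197 + 58
197 = 3×58 + 23
58 = 2×23 + 12
23 = 1×12 + 11
12 = 1×11 + 1
11 = 11×1 + 0  (stop)
So 255/197 = [1; 3, 2, 1, 1, 11].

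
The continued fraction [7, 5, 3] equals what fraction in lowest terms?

115/16

Using pₖ = aₖpₖ₋₁ + pₖ₋₂ and qₖ = aₖqₖ₋₁ + qₖ₋₂:
  k=0: a=7, p=7, q=1
  k=1: a=5, p=36, q=5
  k=2: a=3, p=115, q=16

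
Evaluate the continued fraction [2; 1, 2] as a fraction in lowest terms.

Using pₖ = aₖpₖ₋₁ + pₖ₋₂ and qₖ = aₖqₖ₋₁ + qₖ₋₂:
  k=0: a=2, p=2, q=1
  k=1: a=1, p=3, q=1
  k=2: a=2, p=8, q=3

8/3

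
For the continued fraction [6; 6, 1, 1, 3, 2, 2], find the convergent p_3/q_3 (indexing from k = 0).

Using pₖ = aₖpₖ₋₁ + pₖ₋₂, qₖ = aₖqₖ₋₁ + qₖ₋₂ (with p₋₁=1, p₋₂=0, q₋₁=0, q₋₂=1):
  k=0: a=6, p=6, q=1
  k=1: a=6, p=37, q=6
  k=2: a=1, p=43, q=7
  k=3: a=1, p=80, q=13

80/13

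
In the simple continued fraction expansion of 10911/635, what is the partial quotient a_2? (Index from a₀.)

2

10911 = 17·635 + 116   →  a_0 = 17
635 = 5·116 + 55   →  a_1 = 5
116 = 2·55 + 6   →  a_2 = 2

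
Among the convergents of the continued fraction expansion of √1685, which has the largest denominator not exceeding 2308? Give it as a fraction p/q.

√1685 = [41; 20, 1, 1, 20, 82, …] (period length 5).
Convergents:
  p_0/q_0 = 41/1
  p_1/q_1 = 821/20
  p_2/q_2 = 862/21
  p_3/q_3 = 1683/41
  p_4/q_4 = 34522/841
  p_5/q_5 = 2832487/69003
q_4 = 841 ≤ 2308 < 69003 = q_5, so the answer is 34522/841.

34522/841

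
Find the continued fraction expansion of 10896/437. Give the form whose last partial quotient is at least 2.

10896 = 24·437 + 408
437 = 1·408 + 29
408 = 14·29 + 2
29 = 14·2 + 1
2 = 2·1 + 0  (stop)
So 10896/437 = [24; 1, 14, 14, 2].

[24; 1, 14, 14, 2]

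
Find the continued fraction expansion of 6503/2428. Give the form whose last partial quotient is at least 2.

6503 = 2*2428 + 1647
2428 = 1*1647 + 781
1647 = 2*781 + 85
781 = 9*85 + 16
85 = 5*16 + 5
16 = 3*5 + 1
5 = 5*1 + 0  (stop)
So 6503/2428 = [2; 1, 2, 9, 5, 3, 5].

[2; 1, 2, 9, 5, 3, 5]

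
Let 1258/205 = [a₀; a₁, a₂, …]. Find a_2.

1258 = 6·205 + 28   →  a_0 = 6
205 = 7·28 + 9   →  a_1 = 7
28 = 3·9 + 1   →  a_2 = 3

3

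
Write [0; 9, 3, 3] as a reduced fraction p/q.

10/93

Using pₖ = aₖpₖ₋₁ + pₖ₋₂ and qₖ = aₖqₖ₋₁ + qₖ₋₂:
  k=0: a=0, p=0, q=1
  k=1: a=9, p=1, q=9
  k=2: a=3, p=3, q=28
  k=3: a=3, p=10, q=93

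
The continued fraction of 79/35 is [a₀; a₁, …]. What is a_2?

1

79 = 2·35 + 9   →  a_0 = 2
35 = 3·9 + 8   →  a_1 = 3
9 = 1·8 + 1   →  a_2 = 1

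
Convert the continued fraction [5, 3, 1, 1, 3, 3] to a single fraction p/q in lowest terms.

Fold from the inside: start with 3/1.
  3 + 1/3 = 10/3
  1 + 3/10 = 13/10
  1 + 10/13 = 23/13
  3 + 13/23 = 82/23
  5 + 23/82 = 433/82

433/82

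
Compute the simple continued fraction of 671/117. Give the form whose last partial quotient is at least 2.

[5; 1, 2, 1, 3, 2, 3]

671 = 5·117 + 86
117 = 1·86 + 31
86 = 2·31 + 24
31 = 1·24 + 7
24 = 3·7 + 3
7 = 2·3 + 1
3 = 3·1 + 0  (stop)
So 671/117 = [5; 1, 2, 1, 3, 2, 3].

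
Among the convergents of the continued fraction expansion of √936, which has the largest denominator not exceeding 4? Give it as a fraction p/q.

√936 = [30; 1, 1, 2, 6, 2, 1, 1, 60, …] (period length 8).
Convergents:
  p_0/q_0 = 30/1
  p_1/q_1 = 31/1
  p_2/q_2 = 61/2
  p_3/q_3 = 153/5
q_2 = 2 ≤ 4 < 5 = q_3, so the answer is 61/2.

61/2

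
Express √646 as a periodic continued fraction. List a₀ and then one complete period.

a₀ = ⌊√646⌋ = 25.

[25; 2, 2, 2, 50]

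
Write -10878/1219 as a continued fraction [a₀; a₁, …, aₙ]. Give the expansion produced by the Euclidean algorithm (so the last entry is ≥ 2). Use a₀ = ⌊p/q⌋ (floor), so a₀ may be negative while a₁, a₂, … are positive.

-10878 = -9*1219 + 93
1219 = 13*93 + 10
93 = 9*10 + 3
10 = 3*3 + 1
3 = 3*1 + 0  (stop)
So -10878/1219 = [-9; 13, 9, 3, 3].

[-9; 13, 9, 3, 3]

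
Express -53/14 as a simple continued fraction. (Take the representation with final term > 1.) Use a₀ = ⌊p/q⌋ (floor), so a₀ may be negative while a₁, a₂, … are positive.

[-4; 4, 1, 2]

-53 = -4×14 + 3
14 = 4×3 + 2
3 = 1×2 + 1
2 = 2×1 + 0  (stop)
So -53/14 = [-4; 4, 1, 2].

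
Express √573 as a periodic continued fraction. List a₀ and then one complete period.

a₀ = ⌊√573⌋ = 23.
With m₀=0, d₀=1 and mₖ₊₁ = dₖaₖ − mₖ, dₖ₊₁ = (n − mₖ₊₁²)/dₖ, aₖ₊₁ = ⌊(a₀+mₖ₊₁)/dₖ₊₁⌋:
  k=1: m=23, d=44, a=1
  k=2: m=21, d=3, a=14
  k=3: m=21, d=44, a=1
  k=4: m=23, d=1, a=46
d=1 and a=2a₀=46 at k=4, so the next step gives (m, d) = (23, 44) again — its k=1 value — and the period has length 4.

[23; 1, 14, 1, 46]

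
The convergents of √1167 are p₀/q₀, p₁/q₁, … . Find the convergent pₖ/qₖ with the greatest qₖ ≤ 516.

11854/347

√1167 = [34; 6, 5, 11, 5, 6, 68, …] (period length 6).
Convergents:
  p_0/q_0 = 34/1
  p_1/q_1 = 205/6
  p_2/q_2 = 1059/31
  p_3/q_3 = 11854/347
  p_4/q_4 = 60329/1766
q_3 = 347 ≤ 516 < 1766 = q_4, so the answer is 11854/347.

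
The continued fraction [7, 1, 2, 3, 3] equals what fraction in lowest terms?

Using pₖ = aₖpₖ₋₁ + pₖ₋₂ and qₖ = aₖqₖ₋₁ + qₖ₋₂:
  k=0: a=7, p=7, q=1
  k=1: a=1, p=8, q=1
  k=2: a=2, p=23, q=3
  k=3: a=3, p=77, q=10
  k=4: a=3, p=254, q=33

254/33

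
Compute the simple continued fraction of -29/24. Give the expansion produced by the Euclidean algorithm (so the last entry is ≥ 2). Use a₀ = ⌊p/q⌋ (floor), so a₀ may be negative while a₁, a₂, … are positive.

[-2; 1, 3, 1, 4]

-29 = -2·24 + 19
24 = 1·19 + 5
19 = 3·5 + 4
5 = 1·4 + 1
4 = 4·1 + 0  (stop)
So -29/24 = [-2; 1, 3, 1, 4].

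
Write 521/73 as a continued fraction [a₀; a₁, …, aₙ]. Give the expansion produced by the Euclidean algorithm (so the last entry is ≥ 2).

521 = 7·73 + 10
73 = 7·10 + 3
10 = 3·3 + 1
3 = 3·1 + 0  (stop)
So 521/73 = [7; 7, 3, 3].

[7; 7, 3, 3]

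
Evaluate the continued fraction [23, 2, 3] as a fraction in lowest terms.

Using pₖ = aₖpₖ₋₁ + pₖ₋₂ and qₖ = aₖqₖ₋₁ + qₖ₋₂:
  k=0: a=23, p=23, q=1
  k=1: a=2, p=47, q=2
  k=2: a=3, p=164, q=7

164/7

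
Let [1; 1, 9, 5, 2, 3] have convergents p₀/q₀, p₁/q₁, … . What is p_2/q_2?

19/10

Using pₖ = aₖpₖ₋₁ + pₖ₋₂, qₖ = aₖqₖ₋₁ + qₖ₋₂ (with p₋₁=1, p₋₂=0, q₋₁=0, q₋₂=1):
  k=0: a=1, p=1, q=1
  k=1: a=1, p=2, q=1
  k=2: a=9, p=19, q=10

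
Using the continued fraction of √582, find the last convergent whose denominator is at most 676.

9288/385

√582 = [24; 8, 48, …] (period length 2).
Convergents:
  p_0/q_0 = 24/1
  p_1/q_1 = 193/8
  p_2/q_2 = 9288/385
  p_3/q_3 = 74497/3088
q_2 = 385 ≤ 676 < 3088 = q_3, so the answer is 9288/385.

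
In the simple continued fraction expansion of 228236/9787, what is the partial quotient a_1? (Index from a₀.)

228236 = 23·9787 + 3135   →  a_0 = 23
9787 = 3·3135 + 382   →  a_1 = 3

3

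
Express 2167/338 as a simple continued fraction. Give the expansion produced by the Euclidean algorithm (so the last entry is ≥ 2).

2167 = 6·338 + 139
338 = 2·139 + 60
139 = 2·60 + 19
60 = 3·19 + 3
19 = 6·3 + 1
3 = 3·1 + 0  (stop)
So 2167/338 = [6; 2, 2, 3, 6, 3].

[6; 2, 2, 3, 6, 3]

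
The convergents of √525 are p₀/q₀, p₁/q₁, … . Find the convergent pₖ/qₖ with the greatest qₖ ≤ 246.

√525 = [22; 1, 10, 2, 10, 1, 44, …] (period length 6).
Convergents:
  p_0/q_0 = 22/1
  p_1/q_1 = 23/1
  p_2/q_2 = 252/11
  p_3/q_3 = 527/23
  p_4/q_4 = 5522/241
  p_5/q_5 = 6049/264
q_4 = 241 ≤ 246 < 264 = q_5, so the answer is 5522/241.

5522/241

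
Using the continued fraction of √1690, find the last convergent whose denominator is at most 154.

3001/73

√1690 = [41; 9, 8, 9, 82, …] (period length 4).
Convergents:
  p_0/q_0 = 41/1
  p_1/q_1 = 370/9
  p_2/q_2 = 3001/73
  p_3/q_3 = 27379/666
q_2 = 73 ≤ 154 < 666 = q_3, so the answer is 3001/73.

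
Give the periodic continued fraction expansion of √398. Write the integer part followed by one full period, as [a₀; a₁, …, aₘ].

a₀ = ⌊√398⌋ = 19.
With m₀=0, d₀=1 and mₖ₊₁ = dₖaₖ − mₖ, dₖ₊₁ = (n − mₖ₊₁²)/dₖ, aₖ₊₁ = ⌊(a₀+mₖ₊₁)/dₖ₊₁⌋:
  k=1: m=19, d=37, a=1
  k=2: m=18, d=2, a=18
  k=3: m=18, d=37, a=1
  k=4: m=19, d=1, a=38
d=1 and a=2a₀=38 at k=4, so the next step gives (m, d) = (19, 37) again — its k=1 value — and the period has length 4.

[19; 1, 18, 1, 38]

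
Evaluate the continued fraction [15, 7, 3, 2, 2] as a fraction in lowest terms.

1877/124

Using pₖ = aₖpₖ₋₁ + pₖ₋₂ and qₖ = aₖqₖ₋₁ + qₖ₋₂:
  k=0: a=15, p=15, q=1
  k=1: a=7, p=106, q=7
  k=2: a=3, p=333, q=22
  k=3: a=2, p=772, q=51
  k=4: a=2, p=1877, q=124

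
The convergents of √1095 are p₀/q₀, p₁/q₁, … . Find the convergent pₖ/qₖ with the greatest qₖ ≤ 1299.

24057/727

√1095 = [33; 11, 66, …] (period length 2).
Convergents:
  p_0/q_0 = 33/1
  p_1/q_1 = 364/11
  p_2/q_2 = 24057/727
  p_3/q_3 = 264991/8008
q_2 = 727 ≤ 1299 < 8008 = q_3, so the answer is 24057/727.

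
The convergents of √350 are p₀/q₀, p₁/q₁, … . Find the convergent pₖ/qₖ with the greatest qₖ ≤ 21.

318/17

√350 = [18; 1, 2, 2, 2, 1, 36, …] (period length 6).
Convergents:
  p_0/q_0 = 18/1
  p_1/q_1 = 19/1
  p_2/q_2 = 56/3
  p_3/q_3 = 131/7
  p_4/q_4 = 318/17
  p_5/q_5 = 449/24
q_4 = 17 ≤ 21 < 24 = q_5, so the answer is 318/17.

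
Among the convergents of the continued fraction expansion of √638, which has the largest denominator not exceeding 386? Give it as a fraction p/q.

9472/375

√638 = [25; 3, 1, 6, 2, 6, 1, 3, 50, …] (period length 8).
Convergents:
  p_0/q_0 = 25/1
  p_1/q_1 = 76/3
  p_2/q_2 = 101/4
  p_3/q_3 = 682/27
  p_4/q_4 = 1465/58
  p_5/q_5 = 9472/375
  p_6/q_6 = 10937/433
q_5 = 375 ≤ 386 < 433 = q_6, so the answer is 9472/375.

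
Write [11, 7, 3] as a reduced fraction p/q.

Fold from the inside: start with 3/1.
  7 + 1/3 = 22/3
  11 + 3/22 = 245/22

245/22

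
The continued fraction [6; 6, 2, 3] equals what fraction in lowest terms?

Using pₖ = aₖpₖ₋₁ + pₖ₋₂ and qₖ = aₖqₖ₋₁ + qₖ₋₂:
  k=0: a=6, p=6, q=1
  k=1: a=6, p=37, q=6
  k=2: a=2, p=80, q=13
  k=3: a=3, p=277, q=45

277/45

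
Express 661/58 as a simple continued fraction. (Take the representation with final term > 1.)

661 = 11*58 + 23
58 = 2*23 + 12
23 = 1*12 + 11
12 = 1*11 + 1
11 = 11*1 + 0  (stop)
So 661/58 = [11; 2, 1, 1, 11].

[11; 2, 1, 1, 11]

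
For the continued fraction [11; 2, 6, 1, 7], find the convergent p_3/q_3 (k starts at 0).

Using pₖ = aₖpₖ₋₁ + pₖ₋₂, qₖ = aₖqₖ₋₁ + qₖ₋₂ (with p₋₁=1, p₋₂=0, q₋₁=0, q₋₂=1):
  k=0: a=11, p=11, q=1
  k=1: a=2, p=23, q=2
  k=2: a=6, p=149, q=13
  k=3: a=1, p=172, q=15

172/15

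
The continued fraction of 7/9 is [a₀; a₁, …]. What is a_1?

1

7 = 0·9 + 7   →  a_0 = 0
9 = 1·7 + 2   →  a_1 = 1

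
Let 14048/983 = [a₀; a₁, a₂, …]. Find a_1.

14048 = 14·983 + 286   →  a_0 = 14
983 = 3·286 + 125   →  a_1 = 3

3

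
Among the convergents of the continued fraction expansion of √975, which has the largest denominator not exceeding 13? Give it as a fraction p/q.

281/9

√975 = [31; 4, 2, 4, 62, …] (period length 4).
Convergents:
  p_0/q_0 = 31/1
  p_1/q_1 = 125/4
  p_2/q_2 = 281/9
  p_3/q_3 = 1249/40
q_2 = 9 ≤ 13 < 40 = q_3, so the answer is 281/9.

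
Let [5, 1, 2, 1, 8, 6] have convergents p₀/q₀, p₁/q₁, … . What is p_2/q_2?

17/3

Using pₖ = aₖpₖ₋₁ + pₖ₋₂, qₖ = aₖqₖ₋₁ + qₖ₋₂ (with p₋₁=1, p₋₂=0, q₋₁=0, q₋₂=1):
  k=0: a=5, p=5, q=1
  k=1: a=1, p=6, q=1
  k=2: a=2, p=17, q=3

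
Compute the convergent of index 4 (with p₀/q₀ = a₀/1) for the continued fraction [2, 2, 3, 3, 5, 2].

Using pₖ = aₖpₖ₋₁ + pₖ₋₂, qₖ = aₖqₖ₋₁ + qₖ₋₂ (with p₋₁=1, p₋₂=0, q₋₁=0, q₋₂=1):
  k=0: a=2, p=2, q=1
  k=1: a=2, p=5, q=2
  k=2: a=3, p=17, q=7
  k=3: a=3, p=56, q=23
  k=4: a=5, p=297, q=122

297/122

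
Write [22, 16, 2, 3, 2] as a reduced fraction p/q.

Fold from the inside: start with 2/1.
  3 + 1/2 = 7/2
  2 + 2/7 = 16/7
  16 + 7/16 = 263/16
  22 + 16/263 = 5802/263

5802/263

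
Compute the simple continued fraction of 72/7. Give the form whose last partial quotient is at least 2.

72 = 10·7 + 2
7 = 3·2 + 1
2 = 2·1 + 0  (stop)
So 72/7 = [10; 3, 2].

[10; 3, 2]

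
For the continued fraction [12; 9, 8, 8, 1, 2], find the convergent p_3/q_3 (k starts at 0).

Using pₖ = aₖpₖ₋₁ + pₖ₋₂, qₖ = aₖqₖ₋₁ + qₖ₋₂ (with p₋₁=1, p₋₂=0, q₋₁=0, q₋₂=1):
  k=0: a=12, p=12, q=1
  k=1: a=9, p=109, q=9
  k=2: a=8, p=884, q=73
  k=3: a=8, p=7181, q=593

7181/593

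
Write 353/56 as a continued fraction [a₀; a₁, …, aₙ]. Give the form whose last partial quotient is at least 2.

[6; 3, 3, 2, 2]

353 = 6·56 + 17
56 = 3·17 + 5
17 = 3·5 + 2
5 = 2·2 + 1
2 = 2·1 + 0  (stop)
So 353/56 = [6; 3, 3, 2, 2].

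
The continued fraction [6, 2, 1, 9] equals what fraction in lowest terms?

184/29

Using pₖ = aₖpₖ₋₁ + pₖ₋₂ and qₖ = aₖqₖ₋₁ + qₖ₋₂:
  k=0: a=6, p=6, q=1
  k=1: a=2, p=13, q=2
  k=2: a=1, p=19, q=3
  k=3: a=9, p=184, q=29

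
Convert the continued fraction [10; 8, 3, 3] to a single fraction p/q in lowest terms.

840/83

Using pₖ = aₖpₖ₋₁ + pₖ₋₂ and qₖ = aₖqₖ₋₁ + qₖ₋₂:
  k=0: a=10, p=10, q=1
  k=1: a=8, p=81, q=8
  k=2: a=3, p=253, q=25
  k=3: a=3, p=840, q=83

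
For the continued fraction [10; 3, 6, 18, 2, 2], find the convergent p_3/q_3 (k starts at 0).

Using pₖ = aₖpₖ₋₁ + pₖ₋₂, qₖ = aₖqₖ₋₁ + qₖ₋₂ (with p₋₁=1, p₋₂=0, q₋₁=0, q₋₂=1):
  k=0: a=10, p=10, q=1
  k=1: a=3, p=31, q=3
  k=2: a=6, p=196, q=19
  k=3: a=18, p=3559, q=345

3559/345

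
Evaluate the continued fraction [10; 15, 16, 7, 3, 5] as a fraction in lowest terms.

286258/28437

Using pₖ = aₖpₖ₋₁ + pₖ₋₂ and qₖ = aₖqₖ₋₁ + qₖ₋₂:
  k=0: a=10, p=10, q=1
  k=1: a=15, p=151, q=15
  k=2: a=16, p=2426, q=241
  k=3: a=7, p=17133, q=1702
  k=4: a=3, p=53825, q=5347
  k=5: a=5, p=286258, q=28437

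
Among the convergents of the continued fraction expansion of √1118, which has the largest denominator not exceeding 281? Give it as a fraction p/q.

4213/126

√1118 = [33; 2, 3, 2, 3, 2, 66, …] (period length 6).
Convergents:
  p_0/q_0 = 33/1
  p_1/q_1 = 67/2
  p_2/q_2 = 234/7
  p_3/q_3 = 535/16
  p_4/q_4 = 1839/55
  p_5/q_5 = 4213/126
  p_6/q_6 = 279897/8371
q_5 = 126 ≤ 281 < 8371 = q_6, so the answer is 4213/126.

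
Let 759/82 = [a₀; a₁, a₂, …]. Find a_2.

759 = 9·82 + 21   →  a_0 = 9
82 = 3·21 + 19   →  a_1 = 3
21 = 1·19 + 2   →  a_2 = 1

1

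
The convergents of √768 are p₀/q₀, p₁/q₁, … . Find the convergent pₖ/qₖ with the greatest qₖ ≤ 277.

√768 = [27; 1, 2, 2, 13, 2, 2, 1, 54, …] (period length 8).
Convergents:
  p_0/q_0 = 27/1
  p_1/q_1 = 28/1
  p_2/q_2 = 83/3
  p_3/q_3 = 194/7
  p_4/q_4 = 2605/94
  p_5/q_5 = 5404/195
  p_6/q_6 = 13413/484
q_5 = 195 ≤ 277 < 484 = q_6, so the answer is 5404/195.

5404/195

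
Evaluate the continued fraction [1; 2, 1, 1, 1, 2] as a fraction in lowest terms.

Fold from the inside: start with 2/1.
  1 + 1/2 = 3/2
  1 + 2/3 = 5/3
  1 + 3/5 = 8/5
  2 + 5/8 = 21/8
  1 + 8/21 = 29/21

29/21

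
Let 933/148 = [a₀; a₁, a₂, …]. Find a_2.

933 = 6·148 + 45   →  a_0 = 6
148 = 3·45 + 13   →  a_1 = 3
45 = 3·13 + 6   →  a_2 = 3

3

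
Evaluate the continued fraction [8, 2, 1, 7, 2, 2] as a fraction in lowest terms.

1010/121

Using pₖ = aₖpₖ₋₁ + pₖ₋₂ and qₖ = aₖqₖ₋₁ + qₖ₋₂:
  k=0: a=8, p=8, q=1
  k=1: a=2, p=17, q=2
  k=2: a=1, p=25, q=3
  k=3: a=7, p=192, q=23
  k=4: a=2, p=409, q=49
  k=5: a=2, p=1010, q=121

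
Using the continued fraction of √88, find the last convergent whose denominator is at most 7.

47/5

√88 = [9; 2, 1, 1, 1, 2, 18, …] (period length 6).
Convergents:
  p_0/q_0 = 9/1
  p_1/q_1 = 19/2
  p_2/q_2 = 28/3
  p_3/q_3 = 47/5
  p_4/q_4 = 75/8
q_3 = 5 ≤ 7 < 8 = q_4, so the answer is 47/5.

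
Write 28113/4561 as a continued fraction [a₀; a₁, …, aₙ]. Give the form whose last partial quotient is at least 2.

28113 = 6*4561 + 747
4561 = 6*747 + 79
747 = 9*79 + 36
79 = 2*36 + 7
36 = 5*7 + 1
7 = 7*1 + 0  (stop)
So 28113/4561 = [6; 6, 9, 2, 5, 7].

[6; 6, 9, 2, 5, 7]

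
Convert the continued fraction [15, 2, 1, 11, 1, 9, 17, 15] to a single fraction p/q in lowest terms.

Fold from the inside: start with 15/1.
  17 + 1/15 = 256/15
  9 + 15/256 = 2319/256
  1 + 256/2319 = 2575/2319
  11 + 2319/2575 = 30644/2575
  1 + 2575/30644 = 33219/30644
  2 + 30644/33219 = 97082/33219
  15 + 33219/97082 = 1489449/97082

1489449/97082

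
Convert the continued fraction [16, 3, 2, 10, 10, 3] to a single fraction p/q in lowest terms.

Fold from the inside: start with 3/1.
  10 + 1/3 = 31/3
  10 + 3/31 = 313/31
  2 + 31/313 = 657/313
  3 + 313/657 = 2284/657
  16 + 657/2284 = 37201/2284

37201/2284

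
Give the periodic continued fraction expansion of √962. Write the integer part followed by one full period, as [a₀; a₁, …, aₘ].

[31; 62]

a₀ = ⌊√962⌋ = 31.
With m₀=0, d₀=1 and mₖ₊₁ = dₖaₖ − mₖ, dₖ₊₁ = (n − mₖ₊₁²)/dₖ, aₖ₊₁ = ⌊(a₀+mₖ₊₁)/dₖ₊₁⌋:
  k=1: m=31, d=1, a=62
d=1 and a=2a₀=62 at k=1, so the next step gives (m, d) = (31, 1) again — its k=1 value — and the period has length 1.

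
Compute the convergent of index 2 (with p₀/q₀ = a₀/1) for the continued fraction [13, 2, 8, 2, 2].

Using pₖ = aₖpₖ₋₁ + pₖ₋₂, qₖ = aₖqₖ₋₁ + qₖ₋₂ (with p₋₁=1, p₋₂=0, q₋₁=0, q₋₂=1):
  k=0: a=13, p=13, q=1
  k=1: a=2, p=27, q=2
  k=2: a=8, p=229, q=17

229/17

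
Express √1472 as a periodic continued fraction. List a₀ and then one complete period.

a₀ = ⌊√1472⌋ = 38.
With m₀=0, d₀=1 and mₖ₊₁ = dₖaₖ − mₖ, dₖ₊₁ = (n − mₖ₊₁²)/dₖ, aₖ₊₁ = ⌊(a₀+mₖ₊₁)/dₖ₊₁⌋:
  k=1: m=38, d=28, a=2
  k=2: m=18, d=41, a=1
  k=3: m=23, d=23, a=2
  k=4: m=23, d=41, a=1
  k=5: m=18, d=28, a=2
  k=6: m=38, d=1, a=76
d=1 and a=2a₀=76 at k=6, so the next step gives (m, d) = (38, 28) again — its k=1 value — and the period has length 6.

[38; 2, 1, 2, 1, 2, 76]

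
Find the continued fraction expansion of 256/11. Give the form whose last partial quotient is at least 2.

256 = 23×11 + 3
11 = 3×3 + 2
3 = 1×2 + 1
2 = 2×1 + 0  (stop)
So 256/11 = [23; 3, 1, 2].

[23; 3, 1, 2]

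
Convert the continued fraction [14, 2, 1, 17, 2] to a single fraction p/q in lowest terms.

Using pₖ = aₖpₖ₋₁ + pₖ₋₂ and qₖ = aₖqₖ₋₁ + qₖ₋₂:
  k=0: a=14, p=14, q=1
  k=1: a=2, p=29, q=2
  k=2: a=1, p=43, q=3
  k=3: a=17, p=760, q=53
  k=4: a=2, p=1563, q=109

1563/109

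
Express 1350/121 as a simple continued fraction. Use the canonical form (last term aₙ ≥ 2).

[11; 6, 2, 1, 2, 2]

1350 = 11·121 + 19
121 = 6·19 + 7
19 = 2·7 + 5
7 = 1·5 + 2
5 = 2·2 + 1
2 = 2·1 + 0  (stop)
So 1350/121 = [11; 6, 2, 1, 2, 2].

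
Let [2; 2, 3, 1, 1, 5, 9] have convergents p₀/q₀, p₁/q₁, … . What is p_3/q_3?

Using pₖ = aₖpₖ₋₁ + pₖ₋₂, qₖ = aₖqₖ₋₁ + qₖ₋₂ (with p₋₁=1, p₋₂=0, q₋₁=0, q₋₂=1):
  k=0: a=2, p=2, q=1
  k=1: a=2, p=5, q=2
  k=2: a=3, p=17, q=7
  k=3: a=1, p=22, q=9

22/9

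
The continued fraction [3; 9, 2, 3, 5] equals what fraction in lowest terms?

1084/349

Using pₖ = aₖpₖ₋₁ + pₖ₋₂ and qₖ = aₖqₖ₋₁ + qₖ₋₂:
  k=0: a=3, p=3, q=1
  k=1: a=9, p=28, q=9
  k=2: a=2, p=59, q=19
  k=3: a=3, p=205, q=66
  k=4: a=5, p=1084, q=349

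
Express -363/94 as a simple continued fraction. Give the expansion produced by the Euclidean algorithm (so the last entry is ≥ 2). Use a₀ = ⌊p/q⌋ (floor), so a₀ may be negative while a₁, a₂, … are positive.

[-4; 7, 4, 3]

-363 = -4·94 + 13
94 = 7·13 + 3
13 = 4·3 + 1
3 = 3·1 + 0  (stop)
So -363/94 = [-4; 7, 4, 3].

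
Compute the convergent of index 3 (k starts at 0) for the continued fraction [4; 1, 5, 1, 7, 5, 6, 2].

34/7

Using pₖ = aₖpₖ₋₁ + pₖ₋₂, qₖ = aₖqₖ₋₁ + qₖ₋₂ (with p₋₁=1, p₋₂=0, q₋₁=0, q₋₂=1):
  k=0: a=4, p=4, q=1
  k=1: a=1, p=5, q=1
  k=2: a=5, p=29, q=6
  k=3: a=1, p=34, q=7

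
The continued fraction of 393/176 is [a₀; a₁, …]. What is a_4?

2

393 = 2·176 + 41   →  a_0 = 2
176 = 4·41 + 12   →  a_1 = 4
41 = 3·12 + 5   →  a_2 = 3
12 = 2·5 + 2   →  a_3 = 2
5 = 2·2 + 1   →  a_4 = 2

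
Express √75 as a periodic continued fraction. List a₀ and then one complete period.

a₀ = ⌊√75⌋ = 8.
With m₀=0, d₀=1 and mₖ₊₁ = dₖaₖ − mₖ, dₖ₊₁ = (n − mₖ₊₁²)/dₖ, aₖ₊₁ = ⌊(a₀+mₖ₊₁)/dₖ₊₁⌋:
  k=1: m=8, d=11, a=1
  k=2: m=3, d=6, a=1
  k=3: m=3, d=11, a=1
  k=4: m=8, d=1, a=16
d=1 and a=2a₀=16 at k=4, so the next step gives (m, d) = (8, 11) again — its k=1 value — and the period has length 4.

[8; 1, 1, 1, 16]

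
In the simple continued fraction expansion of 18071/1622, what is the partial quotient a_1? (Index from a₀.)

18071 = 11·1622 + 229   →  a_0 = 11
1622 = 7·229 + 19   →  a_1 = 7

7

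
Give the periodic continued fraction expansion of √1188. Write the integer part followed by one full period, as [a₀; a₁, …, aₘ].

a₀ = ⌊√1188⌋ = 34.
With m₀=0, d₀=1 and mₖ₊₁ = dₖaₖ − mₖ, dₖ₊₁ = (n − mₖ₊₁²)/dₖ, aₖ₊₁ = ⌊(a₀+mₖ₊₁)/dₖ₊₁⌋:
  k=1: m=34, d=32, a=2
  k=2: m=30, d=9, a=7
  k=3: m=33, d=11, a=6
  k=4: m=33, d=9, a=7
  k=5: m=30, d=32, a=2
  k=6: m=34, d=1, a=68
d=1 and a=2a₀=68 at k=6, so the next step gives (m, d) = (34, 32) again — its k=1 value — and the period has length 6.

[34; 2, 7, 6, 7, 2, 68]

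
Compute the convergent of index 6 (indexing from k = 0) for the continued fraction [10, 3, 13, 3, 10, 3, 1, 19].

53722/5203

Using pₖ = aₖpₖ₋₁ + pₖ₋₂, qₖ = aₖqₖ₋₁ + qₖ₋₂ (with p₋₁=1, p₋₂=0, q₋₁=0, q₋₂=1):
  k=0: a=10, p=10, q=1
  k=1: a=3, p=31, q=3
  k=2: a=13, p=413, q=40
  k=3: a=3, p=1270, q=123
  k=4: a=10, p=13113, q=1270
  k=5: a=3, p=40609, q=3933
  k=6: a=1, p=53722, q=5203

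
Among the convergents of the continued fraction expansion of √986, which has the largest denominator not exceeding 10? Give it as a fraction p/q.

√986 = [31; 2, 2, 62, …] (period length 3).
Convergents:
  p_0/q_0 = 31/1
  p_1/q_1 = 63/2
  p_2/q_2 = 157/5
  p_3/q_3 = 9797/312
q_2 = 5 ≤ 10 < 312 = q_3, so the answer is 157/5.

157/5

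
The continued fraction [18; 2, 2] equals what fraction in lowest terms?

92/5

Using pₖ = aₖpₖ₋₁ + pₖ₋₂ and qₖ = aₖqₖ₋₁ + qₖ₋₂:
  k=0: a=18, p=18, q=1
  k=1: a=2, p=37, q=2
  k=2: a=2, p=92, q=5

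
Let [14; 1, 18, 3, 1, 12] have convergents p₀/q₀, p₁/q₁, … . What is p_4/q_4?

Using pₖ = aₖpₖ₋₁ + pₖ₋₂, qₖ = aₖqₖ₋₁ + qₖ₋₂ (with p₋₁=1, p₋₂=0, q₋₁=0, q₋₂=1):
  k=0: a=14, p=14, q=1
  k=1: a=1, p=15, q=1
  k=2: a=18, p=284, q=19
  k=3: a=3, p=867, q=58
  k=4: a=1, p=1151, q=77

1151/77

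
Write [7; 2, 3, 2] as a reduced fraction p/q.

119/16

Fold from the inside: start with 2/1.
  3 + 1/2 = 7/2
  2 + 2/7 = 16/7
  7 + 7/16 = 119/16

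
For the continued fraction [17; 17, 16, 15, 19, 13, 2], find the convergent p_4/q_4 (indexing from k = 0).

1337412/78401

Using pₖ = aₖpₖ₋₁ + pₖ₋₂, qₖ = aₖqₖ₋₁ + qₖ₋₂ (with p₋₁=1, p₋₂=0, q₋₁=0, q₋₂=1):
  k=0: a=17, p=17, q=1
  k=1: a=17, p=290, q=17
  k=2: a=16, p=4657, q=273
  k=3: a=15, p=70145, q=4112
  k=4: a=19, p=1337412, q=78401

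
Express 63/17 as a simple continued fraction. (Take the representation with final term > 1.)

63 = 3*17 + 12
17 = 1*12 + 5
12 = 2*5 + 2
5 = 2*2 + 1
2 = 2*1 + 0  (stop)
So 63/17 = [3; 1, 2, 2, 2].

[3; 1, 2, 2, 2]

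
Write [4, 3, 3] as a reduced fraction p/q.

43/10

Using pₖ = aₖpₖ₋₁ + pₖ₋₂ and qₖ = aₖqₖ₋₁ + qₖ₋₂:
  k=0: a=4, p=4, q=1
  k=1: a=3, p=13, q=3
  k=2: a=3, p=43, q=10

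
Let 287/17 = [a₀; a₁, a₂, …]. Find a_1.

287 = 16·17 + 15   →  a_0 = 16
17 = 1·15 + 2   →  a_1 = 1

1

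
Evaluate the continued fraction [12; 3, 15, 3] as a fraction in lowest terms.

1738/141

Fold from the inside: start with 3/1.
  15 + 1/3 = 46/3
  3 + 3/46 = 141/46
  12 + 46/141 = 1738/141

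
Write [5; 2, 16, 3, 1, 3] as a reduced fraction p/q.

Fold from the inside: start with 3/1.
  1 + 1/3 = 4/3
  3 + 3/4 = 15/4
  16 + 4/15 = 244/15
  2 + 15/244 = 503/244
  5 + 244/503 = 2759/503

2759/503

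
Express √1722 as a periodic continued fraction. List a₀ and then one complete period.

[41; 2, 82]

a₀ = ⌊√1722⌋ = 41.
With m₀=0, d₀=1 and mₖ₊₁ = dₖaₖ − mₖ, dₖ₊₁ = (n − mₖ₊₁²)/dₖ, aₖ₊₁ = ⌊(a₀+mₖ₊₁)/dₖ₊₁⌋:
  k=1: m=41, d=41, a=2
  k=2: m=41, d=1, a=82
d=1 and a=2a₀=82 at k=2, so the next step gives (m, d) = (41, 41) again — its k=1 value — and the period has length 2.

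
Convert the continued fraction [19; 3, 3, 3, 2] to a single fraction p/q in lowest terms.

Fold from the inside: start with 2/1.
  3 + 1/2 = 7/2
  3 + 2/7 = 23/7
  3 + 7/23 = 76/23
  19 + 23/76 = 1467/76

1467/76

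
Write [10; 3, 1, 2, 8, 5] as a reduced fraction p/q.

4838/471

Fold from the inside: start with 5/1.
  8 + 1/5 = 41/5
  2 + 5/41 = 87/41
  1 + 41/87 = 128/87
  3 + 87/128 = 471/128
  10 + 128/471 = 4838/471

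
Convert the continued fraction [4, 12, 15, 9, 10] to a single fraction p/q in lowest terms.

67739/16591

Fold from the inside: start with 10/1.
  9 + 1/10 = 91/10
  15 + 10/91 = 1375/91
  12 + 91/1375 = 16591/1375
  4 + 1375/16591 = 67739/16591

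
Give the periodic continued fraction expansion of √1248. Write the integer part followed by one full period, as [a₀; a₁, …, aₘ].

[35; 3, 17, 3, 70]

a₀ = ⌊√1248⌋ = 35.
With m₀=0, d₀=1 and mₖ₊₁ = dₖaₖ − mₖ, dₖ₊₁ = (n − mₖ₊₁²)/dₖ, aₖ₊₁ = ⌊(a₀+mₖ₊₁)/dₖ₊₁⌋:
  k=1: m=35, d=23, a=3
  k=2: m=34, d=4, a=17
  k=3: m=34, d=23, a=3
  k=4: m=35, d=1, a=70
d=1 and a=2a₀=70 at k=4, so the next step gives (m, d) = (35, 23) again — its k=1 value — and the period has length 4.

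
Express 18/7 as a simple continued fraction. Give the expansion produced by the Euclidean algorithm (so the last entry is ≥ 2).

18 = 2·7 + 4
7 = 1·4 + 3
4 = 1·3 + 1
3 = 3·1 + 0  (stop)
So 18/7 = [2; 1, 1, 3].

[2; 1, 1, 3]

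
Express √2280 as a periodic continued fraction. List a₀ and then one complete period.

[47; 1, 2, 1, 94]

a₀ = ⌊√2280⌋ = 47.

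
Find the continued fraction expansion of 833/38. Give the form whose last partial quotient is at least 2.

833 = 21·38 + 35
38 = 1·35 + 3
35 = 11·3 + 2
3 = 1·2 + 1
2 = 2·1 + 0  (stop)
So 833/38 = [21; 1, 11, 1, 2].

[21; 1, 11, 1, 2]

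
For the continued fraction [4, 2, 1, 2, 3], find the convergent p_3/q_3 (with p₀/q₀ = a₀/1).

Using pₖ = aₖpₖ₋₁ + pₖ₋₂, qₖ = aₖqₖ₋₁ + qₖ₋₂ (with p₋₁=1, p₋₂=0, q₋₁=0, q₋₂=1):
  k=0: a=4, p=4, q=1
  k=1: a=2, p=9, q=2
  k=2: a=1, p=13, q=3
  k=3: a=2, p=35, q=8

35/8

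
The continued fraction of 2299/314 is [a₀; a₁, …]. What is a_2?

9

2299 = 7·314 + 101   →  a_0 = 7
314 = 3·101 + 11   →  a_1 = 3
101 = 9·11 + 2   →  a_2 = 9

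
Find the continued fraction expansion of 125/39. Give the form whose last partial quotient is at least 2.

[3; 4, 1, 7]

125 = 3·39 + 8
39 = 4·8 + 7
8 = 1·7 + 1
7 = 7·1 + 0  (stop)
So 125/39 = [3; 4, 1, 7].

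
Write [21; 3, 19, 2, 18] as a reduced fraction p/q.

Fold from the inside: start with 18/1.
  2 + 1/18 = 37/18
  19 + 18/37 = 721/37
  3 + 37/721 = 2200/721
  21 + 721/2200 = 46921/2200

46921/2200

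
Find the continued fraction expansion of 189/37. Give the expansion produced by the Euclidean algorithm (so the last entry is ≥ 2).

[5; 9, 4]

189 = 5×37 + 4
37 = 9×4 + 1
4 = 4×1 + 0  (stop)
So 189/37 = [5; 9, 4].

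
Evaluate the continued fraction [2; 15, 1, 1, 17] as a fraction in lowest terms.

Using pₖ = aₖpₖ₋₁ + pₖ₋₂ and qₖ = aₖqₖ₋₁ + qₖ₋₂:
  k=0: a=2, p=2, q=1
  k=1: a=15, p=31, q=15
  k=2: a=1, p=33, q=16
  k=3: a=1, p=64, q=31
  k=4: a=17, p=1121, q=543

1121/543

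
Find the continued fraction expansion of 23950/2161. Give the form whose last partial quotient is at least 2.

23950 = 11*2161 + 179
2161 = 12*179 + 13
179 = 13*13 + 10
13 = 1*10 + 3
10 = 3*3 + 1
3 = 3*1 + 0  (stop)
So 23950/2161 = [11; 12, 13, 1, 3, 3].

[11; 12, 13, 1, 3, 3]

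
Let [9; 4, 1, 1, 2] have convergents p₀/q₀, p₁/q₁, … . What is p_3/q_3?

83/9

Using pₖ = aₖpₖ₋₁ + pₖ₋₂, qₖ = aₖqₖ₋₁ + qₖ₋₂ (with p₋₁=1, p₋₂=0, q₋₁=0, q₋₂=1):
  k=0: a=9, p=9, q=1
  k=1: a=4, p=37, q=4
  k=2: a=1, p=46, q=5
  k=3: a=1, p=83, q=9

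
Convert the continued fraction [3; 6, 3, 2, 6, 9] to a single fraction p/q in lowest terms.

Fold from the inside: start with 9/1.
  6 + 1/9 = 55/9
  2 + 9/55 = 119/55
  3 + 55/119 = 412/119
  6 + 119/412 = 2591/412
  3 + 412/2591 = 8185/2591

8185/2591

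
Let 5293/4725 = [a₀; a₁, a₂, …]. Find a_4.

4

5293 = 1·4725 + 568   →  a_0 = 1
4725 = 8·568 + 181   →  a_1 = 8
568 = 3·181 + 25   →  a_2 = 3
181 = 7·25 + 6   →  a_3 = 7
25 = 4·6 + 1   →  a_4 = 4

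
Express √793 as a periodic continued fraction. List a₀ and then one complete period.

[28; 6, 4, 6, 56]

a₀ = ⌊√793⌋ = 28.
With m₀=0, d₀=1 and mₖ₊₁ = dₖaₖ − mₖ, dₖ₊₁ = (n − mₖ₊₁²)/dₖ, aₖ₊₁ = ⌊(a₀+mₖ₊₁)/dₖ₊₁⌋:
  k=1: m=28, d=9, a=6
  k=2: m=26, d=13, a=4
  k=3: m=26, d=9, a=6
  k=4: m=28, d=1, a=56
d=1 and a=2a₀=56 at k=4, so the next step gives (m, d) = (28, 9) again — its k=1 value — and the period has length 4.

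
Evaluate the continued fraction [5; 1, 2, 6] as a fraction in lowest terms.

Fold from the inside: start with 6/1.
  2 + 1/6 = 13/6
  1 + 6/13 = 19/13
  5 + 13/19 = 108/19

108/19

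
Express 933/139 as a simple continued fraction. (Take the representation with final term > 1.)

933 = 6·139 + 99
139 = 1·99 + 40
99 = 2·40 + 19
40 = 2·19 + 2
19 = 9·2 + 1
2 = 2·1 + 0  (stop)
So 933/139 = [6; 1, 2, 2, 9, 2].

[6; 1, 2, 2, 9, 2]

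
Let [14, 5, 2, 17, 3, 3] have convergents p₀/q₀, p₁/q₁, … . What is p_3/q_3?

2723/192

Using pₖ = aₖpₖ₋₁ + pₖ₋₂, qₖ = aₖqₖ₋₁ + qₖ₋₂ (with p₋₁=1, p₋₂=0, q₋₁=0, q₋₂=1):
  k=0: a=14, p=14, q=1
  k=1: a=5, p=71, q=5
  k=2: a=2, p=156, q=11
  k=3: a=17, p=2723, q=192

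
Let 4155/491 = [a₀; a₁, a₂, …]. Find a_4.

2

4155 = 8·491 + 227   →  a_0 = 8
491 = 2·227 + 37   →  a_1 = 2
227 = 6·37 + 5   →  a_2 = 6
37 = 7·5 + 2   →  a_3 = 7
5 = 2·2 + 1   →  a_4 = 2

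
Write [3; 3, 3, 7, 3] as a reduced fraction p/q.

Using pₖ = aₖpₖ₋₁ + pₖ₋₂ and qₖ = aₖqₖ₋₁ + qₖ₋₂:
  k=0: a=3, p=3, q=1
  k=1: a=3, p=10, q=3
  k=2: a=3, p=33, q=10
  k=3: a=7, p=241, q=73
  k=4: a=3, p=756, q=229

756/229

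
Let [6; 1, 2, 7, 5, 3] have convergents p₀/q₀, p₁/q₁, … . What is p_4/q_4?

Using pₖ = aₖpₖ₋₁ + pₖ₋₂, qₖ = aₖqₖ₋₁ + qₖ₋₂ (with p₋₁=1, p₋₂=0, q₋₁=0, q₋₂=1):
  k=0: a=6, p=6, q=1
  k=1: a=1, p=7, q=1
  k=2: a=2, p=20, q=3
  k=3: a=7, p=147, q=22
  k=4: a=5, p=755, q=113

755/113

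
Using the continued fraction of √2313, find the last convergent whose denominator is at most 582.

√2313 = [48; 10, 1, 2, 10, 2, 1, 10, 96, …] (period length 8).
Convergents:
  p_0/q_0 = 48/1
  p_1/q_1 = 481/10
  p_2/q_2 = 529/11
  p_3/q_3 = 1539/32
  p_4/q_4 = 15919/331
  p_5/q_5 = 33377/694
q_4 = 331 ≤ 582 < 694 = q_5, so the answer is 15919/331.

15919/331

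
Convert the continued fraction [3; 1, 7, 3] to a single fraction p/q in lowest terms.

97/25

Fold from the inside: start with 3/1.
  7 + 1/3 = 22/3
  1 + 3/22 = 25/22
  3 + 22/25 = 97/25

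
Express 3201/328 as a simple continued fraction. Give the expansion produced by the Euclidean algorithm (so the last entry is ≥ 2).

3201 = 9·328 + 249
328 = 1·249 + 79
249 = 3·79 + 12
79 = 6·12 + 7
12 = 1·7 + 5
7 = 1·5 + 2
5 = 2·2 + 1
2 = 2·1 + 0  (stop)
So 3201/328 = [9; 1, 3, 6, 1, 1, 2, 2].

[9; 1, 3, 6, 1, 1, 2, 2]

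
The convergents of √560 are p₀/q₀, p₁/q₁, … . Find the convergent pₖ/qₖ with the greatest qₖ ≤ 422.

6697/283

√560 = [23; 1, 1, 1, 46, …] (period length 4).
Convergents:
  p_0/q_0 = 23/1
  p_1/q_1 = 24/1
  p_2/q_2 = 47/2
  p_3/q_3 = 71/3
  p_4/q_4 = 3313/140
  p_5/q_5 = 3384/143
  p_6/q_6 = 6697/283
  p_7/q_7 = 10081/426
q_6 = 283 ≤ 422 < 426 = q_7, so the answer is 6697/283.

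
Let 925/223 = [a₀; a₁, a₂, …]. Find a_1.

925 = 4·223 + 33   →  a_0 = 4
223 = 6·33 + 25   →  a_1 = 6

6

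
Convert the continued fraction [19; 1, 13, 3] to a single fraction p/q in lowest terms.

Fold from the inside: start with 3/1.
  13 + 1/3 = 40/3
  1 + 3/40 = 43/40
  19 + 40/43 = 857/43

857/43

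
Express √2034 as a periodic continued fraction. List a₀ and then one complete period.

a₀ = ⌊√2034⌋ = 45.
With m₀=0, d₀=1 and mₖ₊₁ = dₖaₖ − mₖ, dₖ₊₁ = (n − mₖ₊₁²)/dₖ, aₖ₊₁ = ⌊(a₀+mₖ₊₁)/dₖ₊₁⌋:
  k=1: m=45, d=9, a=10
  k=2: m=45, d=1, a=90
d=1 and a=2a₀=90 at k=2, so the next step gives (m, d) = (45, 9) again — its k=1 value — and the period has length 2.

[45; 10, 90]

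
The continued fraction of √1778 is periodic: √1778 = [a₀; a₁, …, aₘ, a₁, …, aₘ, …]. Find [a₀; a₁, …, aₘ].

a₀ = ⌊√1778⌋ = 42.
With m₀=0, d₀=1 and mₖ₊₁ = dₖaₖ − mₖ, dₖ₊₁ = (n − mₖ₊₁²)/dₖ, aₖ₊₁ = ⌊(a₀+mₖ₊₁)/dₖ₊₁⌋:
  k=1: m=42, d=14, a=6
  k=2: m=42, d=1, a=84
d=1 and a=2a₀=84 at k=2, so the next step gives (m, d) = (42, 14) again — its k=1 value — and the period has length 2.

[42; 6, 84]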